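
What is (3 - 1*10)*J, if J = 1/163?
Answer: -7/163 ≈ -0.042945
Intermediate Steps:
J = 1/163 ≈ 0.0061350
(3 - 1*10)*J = (3 - 1*10)*(1/163) = (3 - 10)*(1/163) = -7*1/163 = -7/163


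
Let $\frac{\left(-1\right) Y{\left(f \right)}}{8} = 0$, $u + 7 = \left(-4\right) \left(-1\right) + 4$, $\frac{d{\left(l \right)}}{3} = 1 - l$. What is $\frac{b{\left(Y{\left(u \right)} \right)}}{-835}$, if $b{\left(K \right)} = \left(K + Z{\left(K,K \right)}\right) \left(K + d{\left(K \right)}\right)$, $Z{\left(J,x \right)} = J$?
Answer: $0$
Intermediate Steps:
$d{\left(l \right)} = 3 - 3 l$ ($d{\left(l \right)} = 3 \left(1 - l\right) = 3 - 3 l$)
$u = 1$ ($u = -7 + \left(\left(-4\right) \left(-1\right) + 4\right) = -7 + \left(4 + 4\right) = -7 + 8 = 1$)
$Y{\left(f \right)} = 0$ ($Y{\left(f \right)} = \left(-8\right) 0 = 0$)
$b{\left(K \right)} = 2 K \left(3 - 2 K\right)$ ($b{\left(K \right)} = \left(K + K\right) \left(K - \left(-3 + 3 K\right)\right) = 2 K \left(3 - 2 K\right)$)
$\frac{b{\left(Y{\left(u \right)} \right)}}{-835} = \frac{2 \cdot 0 \left(3 - 0\right)}{-835} = 2 \cdot 0 \left(3 + 0\right) \left(- \frac{1}{835}\right) = 2 \cdot 0 \cdot 3 \left(- \frac{1}{835}\right) = 0 \left(- \frac{1}{835}\right) = 0$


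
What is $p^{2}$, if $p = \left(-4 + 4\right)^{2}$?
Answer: $0$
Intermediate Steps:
$p = 0$ ($p = 0^{2} = 0$)
$p^{2} = 0^{2} = 0$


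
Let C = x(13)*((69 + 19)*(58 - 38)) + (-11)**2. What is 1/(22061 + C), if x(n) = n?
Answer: 1/45062 ≈ 2.2192e-5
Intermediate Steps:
C = 23001 (C = 13*((69 + 19)*(58 - 38)) + (-11)**2 = 13*(88*20) + 121 = 13*1760 + 121 = 22880 + 121 = 23001)
1/(22061 + C) = 1/(22061 + 23001) = 1/45062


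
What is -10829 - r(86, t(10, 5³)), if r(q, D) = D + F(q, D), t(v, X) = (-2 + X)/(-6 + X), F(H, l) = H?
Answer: -1299008/119 ≈ -10916.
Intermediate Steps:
t(v, X) = (-2 + X)/(-6 + X)
r(q, D) = D + q
-10829 - r(86, t(10, 5³)) = -10829 - ((-2 + 5³)/(-6 + 5³) + 86) = -10829 - ((-2 + 125)/(-6 + 125) + 86) = -10829 - (123/119 + 86) = -10829 - 1*10357/119 = -10829 - 10357/119 = -1299008/119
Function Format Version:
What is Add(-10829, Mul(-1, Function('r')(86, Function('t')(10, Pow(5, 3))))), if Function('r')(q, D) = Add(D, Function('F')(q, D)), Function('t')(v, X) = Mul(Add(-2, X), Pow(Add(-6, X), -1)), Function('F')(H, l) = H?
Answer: Rational(-1299008, 119) ≈ -10916.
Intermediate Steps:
Function('t')(v, X) = Mul(Pow(Add(-6, X), -1), Add(-2, X))
Function('r')(q, D) = Add(D, q)
Add(-10829, Mul(-1, Function('r')(86, Function('t')(10, Pow(5, 3))))) = Add(-10829, Mul(-1, Add(Mul(Pow(Add(-6, Pow(5, 3)), -1), Add(-2, Pow(5, 3))), 86))) = Add(-10829, Mul(-1, Add(Mul(Pow(Add(-6, 125), -1), Add(-2, 125)), 86))) = Add(-10829, Mul(-1, Add(Mul(Pow(119, -1), 123), 86))) = Add(-10829, Mul(-1, Add(Mul(Rational(1, 119), 123), 86))) = Add(-10829, Mul(-1, Add(Rational(123, 119), 86))) = Add(-10829, Mul(-1, Rational(10357, 119))) = Add(-10829, Rational(-10357, 119)) = Rational(-1299008, 119)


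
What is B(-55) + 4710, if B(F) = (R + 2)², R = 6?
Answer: 4774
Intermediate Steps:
B(F) = 64 (B(F) = (6 + 2)² = 8² = 64)
B(-55) + 4710 = 64 + 4710 = 4774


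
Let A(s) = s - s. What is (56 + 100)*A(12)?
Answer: 0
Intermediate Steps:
A(s) = 0
(56 + 100)*A(12) = (56 + 100)*0 = 156*0 = 0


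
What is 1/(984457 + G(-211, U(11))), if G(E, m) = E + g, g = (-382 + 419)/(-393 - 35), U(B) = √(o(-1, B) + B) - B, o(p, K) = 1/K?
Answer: 428/421257251 ≈ 1.0160e-6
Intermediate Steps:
o(p, K) = 1/K
U(B) = √(B + 1/B) - B (U(B) = √(1/B + B) - B = √(B + 1/B) - B)
g = -37/428 (g = 37/(-428) = 37*(-1/428) = -37/428 ≈ -0.086449)
G(E, m) = -37/428 + E (G(E, m) = E - 37/428 = -37/428 + E)
1/(984457 + G(-211, U(11))) = 1/(984457 + (-37/428 - 211)) = 1/(984457 - 90345/428) = 1/(421257251/428) = 428/421257251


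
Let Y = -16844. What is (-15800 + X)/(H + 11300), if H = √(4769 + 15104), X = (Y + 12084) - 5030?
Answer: -96389000/42556709 + 8530*√19873/42556709 ≈ -2.2367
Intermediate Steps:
X = -9790 (X = (-16844 + 12084) - 5030 = -4760 - 5030 = -9790)
H = √19873 ≈ 140.97
(-15800 + X)/(H + 11300) = (-15800 - 9790)/(√19873 + 11300) = -25590/(11300 + √19873)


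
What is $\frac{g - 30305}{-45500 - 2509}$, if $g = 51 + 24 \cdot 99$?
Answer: $\frac{27878}{48009} \approx 0.58068$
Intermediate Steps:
$g = 2427$ ($g = 51 + 2376 = 2427$)
$\frac{g - 30305}{-45500 - 2509} = \frac{2427 - 30305}{-45500 - 2509} = - \frac{27878}{-48009} = \left(-27878\right) \left(- \frac{1}{48009}\right) = \frac{27878}{48009}$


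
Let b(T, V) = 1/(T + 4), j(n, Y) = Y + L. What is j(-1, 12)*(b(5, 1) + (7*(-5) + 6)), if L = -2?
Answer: -2600/9 ≈ -288.89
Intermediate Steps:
j(n, Y) = -2 + Y (j(n, Y) = Y - 2 = -2 + Y)
b(T, V) = 1/(4 + T)
j(-1, 12)*(b(5, 1) + (7*(-5) + 6)) = (-2 + 12)*(1/(4 + 5) + (7*(-5) + 6)) = 10*(1/9 + (-35 + 6)) = 10*(⅑ - 29) = 10*(-260/9) = -2600/9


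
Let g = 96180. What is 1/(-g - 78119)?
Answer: -1/174299 ≈ -5.7373e-6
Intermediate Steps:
1/(-g - 78119) = 1/(-1*96180 - 78119) = 1/(-96180 - 78119) = 1/(-174299) = -1/174299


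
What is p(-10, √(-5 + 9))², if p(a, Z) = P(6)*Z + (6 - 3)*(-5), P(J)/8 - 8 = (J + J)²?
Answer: 5841889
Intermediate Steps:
P(J) = 64 + 32*J² (P(J) = 64 + 8*(J + J)² = 64 + 8*(2*J)² = 64 + 8*(4*J²) = 64 + 32*J²)
p(a, Z) = -15 + 1216*Z (p(a, Z) = (64 + 32*6²)*Z + (6 - 3)*(-5) = (64 + 32*36)*Z + 3*(-5) = (64 + 1152)*Z - 15 = 1216*Z - 15 = -15 + 1216*Z)
p(-10, √(-5 + 9))² = (-15 + 1216*√(-5 + 9))² = (-15 + 1216*√4)² = (-15 + 1216*2)² = (-15 + 2432)² = 2417² = 5841889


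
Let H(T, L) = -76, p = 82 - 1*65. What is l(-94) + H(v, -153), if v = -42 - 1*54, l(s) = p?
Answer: -59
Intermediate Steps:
p = 17 (p = 82 - 65 = 17)
l(s) = 17
v = -96 (v = -42 - 54 = -96)
l(-94) + H(v, -153) = 17 - 76 = -59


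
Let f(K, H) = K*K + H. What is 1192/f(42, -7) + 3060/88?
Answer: 1370329/38654 ≈ 35.451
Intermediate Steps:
f(K, H) = H + K**2 (f(K, H) = K**2 + H = H + K**2)
1192/f(42, -7) + 3060/88 = 1192/(-7 + 42**2) + 3060/88 = 1192/(-7 + 1764) + 3060*(1/88) = 1192/1757 + 765/22 = 1370329/38654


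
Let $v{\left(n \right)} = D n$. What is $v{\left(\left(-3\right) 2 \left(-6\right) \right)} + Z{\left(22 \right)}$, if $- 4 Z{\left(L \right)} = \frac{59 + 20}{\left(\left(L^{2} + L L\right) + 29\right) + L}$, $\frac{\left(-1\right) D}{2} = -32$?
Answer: $\frac{9391025}{4076} \approx 2304.0$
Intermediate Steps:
$D = 64$ ($D = \left(-2\right) \left(-32\right) = 64$)
$v{\left(n \right)} = 64 n$
$Z{\left(L \right)} = - \frac{79}{4 \left(29 + L + 2 L^{2}\right)}$ ($Z{\left(L \right)} = - \frac{\left(59 + 20\right) \frac{1}{\left(\left(L^{2} + L L\right) + 29\right) + L}}{4} = - \frac{79 \frac{1}{\left(\left(L^{2} + L^{2}\right) + 29\right) + L}}{4} = - \frac{79 \frac{1}{\left(2 L^{2} + 29\right) + L}}{4} = - \frac{79 \frac{1}{\left(29 + 2 L^{2}\right) + L}}{4} = - \frac{79 \frac{1}{29 + L + 2 L^{2}}}{4} = - \frac{79}{4 \left(29 + L + 2 L^{2}\right)}$)
$v{\left(\left(-3\right) 2 \left(-6\right) \right)} + Z{\left(22 \right)} = 64 \left(-3\right) 2 \left(-6\right) - \frac{79}{116 + 4 \cdot 22 + 8 \cdot 22^{2}} = 64 \left(\left(-6\right) \left(-6\right)\right) - \frac{79}{116 + 88 + 8 \cdot 484} = 64 \cdot 36 - \frac{79}{116 + 88 + 3872} = 2304 - \frac{79}{4076} = \frac{9391025}{4076}$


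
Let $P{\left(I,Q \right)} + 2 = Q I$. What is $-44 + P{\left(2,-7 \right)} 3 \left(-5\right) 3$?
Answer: $676$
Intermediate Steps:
$P{\left(I,Q \right)} = -2 + I Q$ ($P{\left(I,Q \right)} = -2 + Q I = -2 + I Q$)
$-44 + P{\left(2,-7 \right)} 3 \left(-5\right) 3 = -44 + \left(-2 + 2 \left(-7\right)\right) 3 \left(-5\right) 3 = -44 + \left(-2 - 14\right) \left(\left(-15\right) 3\right) = -44 - -720 = -44 + 720 = 676$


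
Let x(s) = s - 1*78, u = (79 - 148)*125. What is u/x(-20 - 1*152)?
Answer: 69/2 ≈ 34.500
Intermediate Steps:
u = -8625 (u = -69*125 = -8625)
x(s) = -78 + s (x(s) = s - 78 = -78 + s)
u/x(-20 - 1*152) = -8625/(-78 + (-20 - 1*152)) = -8625/(-78 + (-20 - 152)) = -8625/(-78 - 172) = -8625/(-250) = -8625*(-1/250) = 69/2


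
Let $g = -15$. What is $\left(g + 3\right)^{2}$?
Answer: $144$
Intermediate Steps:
$\left(g + 3\right)^{2} = \left(-15 + 3\right)^{2} = \left(-12\right)^{2} = 144$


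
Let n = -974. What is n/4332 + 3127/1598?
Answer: 1498714/865317 ≈ 1.7320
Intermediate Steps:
n/4332 + 3127/1598 = -974/4332 + 3127/1598 = -974*1/4332 + 3127*(1/1598) = -487/2166 + 3127/1598 = 1498714/865317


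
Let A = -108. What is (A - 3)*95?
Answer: -10545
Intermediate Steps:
(A - 3)*95 = (-108 - 3)*95 = -111*95 = -10545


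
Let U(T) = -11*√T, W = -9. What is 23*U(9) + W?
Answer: -768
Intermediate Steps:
23*U(9) + W = 23*(-11*√9) - 9 = 23*(-11*3) - 9 = 23*(-33) - 9 = -759 - 9 = -768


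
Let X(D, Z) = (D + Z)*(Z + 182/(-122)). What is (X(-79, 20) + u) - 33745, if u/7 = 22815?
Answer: 7616949/61 ≈ 1.2487e+5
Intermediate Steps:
u = 159705 (u = 7*22815 = 159705)
X(D, Z) = (-91/61 + Z)*(D + Z) (X(D, Z) = (D + Z)*(Z + 182*(-1/122)) = (D + Z)*(Z - 91/61) = (D + Z)*(-91/61 + Z) = (-91/61 + Z)*(D + Z))
(X(-79, 20) + u) - 33745 = ((20**2 - 91/61*(-79) - 91/61*20 - 79*20) + 159705) - 33745 = ((400 + 7189/61 - 1820/61 - 1580) + 159705) - 33745 = (-66611/61 + 159705) - 33745 = 9675394/61 - 33745 = 7616949/61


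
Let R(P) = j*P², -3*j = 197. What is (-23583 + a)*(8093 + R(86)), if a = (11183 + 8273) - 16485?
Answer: 29531492596/3 ≈ 9.8438e+9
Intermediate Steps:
a = 2971 (a = 19456 - 16485 = 2971)
j = -197/3 (j = -⅓*197 = -197/3 ≈ -65.667)
R(P) = -197*P²/3
(-23583 + a)*(8093 + R(86)) = (-23583 + 2971)*(8093 - 197/3*86²) = -20612*(8093 - 197/3*7396) = -20612*(8093 - 1457012/3) = -20612*(-1432733/3) = 29531492596/3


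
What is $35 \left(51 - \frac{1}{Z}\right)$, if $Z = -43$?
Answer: $\frac{76790}{43} \approx 1785.8$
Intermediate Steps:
$35 \left(51 - \frac{1}{Z}\right) = 35 \left(51 - \frac{1}{-43}\right) = 35 \left(51 - - \frac{1}{43}\right) = 35 \left(51 + \frac{1}{43}\right) = 35 \cdot \frac{2194}{43} = \frac{76790}{43}$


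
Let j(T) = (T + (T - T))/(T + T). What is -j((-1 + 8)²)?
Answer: -½ ≈ -0.50000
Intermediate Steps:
j(T) = ½ (j(T) = (T + 0)/((2*T)) = T*(1/(2*T)) = ½)
-j((-1 + 8)²) = -1*½ = -½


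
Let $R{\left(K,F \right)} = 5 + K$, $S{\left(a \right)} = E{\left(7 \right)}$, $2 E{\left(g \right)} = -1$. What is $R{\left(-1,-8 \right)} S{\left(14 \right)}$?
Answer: $-2$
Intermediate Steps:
$E{\left(g \right)} = - \frac{1}{2}$ ($E{\left(g \right)} = \frac{1}{2} \left(-1\right) = - \frac{1}{2}$)
$S{\left(a \right)} = - \frac{1}{2}$
$R{\left(-1,-8 \right)} S{\left(14 \right)} = \left(5 - 1\right) \left(- \frac{1}{2}\right) = 4 \left(- \frac{1}{2}\right) = -2$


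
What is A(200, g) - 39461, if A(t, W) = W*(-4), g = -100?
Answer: -39061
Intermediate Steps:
A(t, W) = -4*W
A(200, g) - 39461 = -4*(-100) - 39461 = 400 - 39461 = -39061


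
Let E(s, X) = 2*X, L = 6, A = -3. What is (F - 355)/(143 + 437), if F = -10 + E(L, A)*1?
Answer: -371/580 ≈ -0.63966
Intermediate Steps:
F = -16 (F = -10 + (2*(-3))*1 = -10 - 6*1 = -10 - 6 = -16)
(F - 355)/(143 + 437) = (-16 - 355)/(143 + 437) = -371/580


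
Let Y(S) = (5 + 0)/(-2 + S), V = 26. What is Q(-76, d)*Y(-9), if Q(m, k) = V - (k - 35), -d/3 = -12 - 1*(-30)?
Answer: -575/11 ≈ -52.273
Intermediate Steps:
d = -54 (d = -3*(-12 - 1*(-30)) = -3*(-12 + 30) = -3*18 = -54)
Y(S) = 5/(-2 + S)
Q(m, k) = 61 - k (Q(m, k) = 26 - (k - 35) = 26 - (-35 + k) = 26 + (35 - k) = 61 - k)
Q(-76, d)*Y(-9) = (61 - 1*(-54))*(5/(-2 - 9)) = (61 + 54)*(5/(-11)) = 115*(5*(-1/11)) = 115*(-5/11) = -575/11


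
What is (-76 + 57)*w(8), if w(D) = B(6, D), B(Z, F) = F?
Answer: -152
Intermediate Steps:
w(D) = D
(-76 + 57)*w(8) = (-76 + 57)*8 = -19*8 = -152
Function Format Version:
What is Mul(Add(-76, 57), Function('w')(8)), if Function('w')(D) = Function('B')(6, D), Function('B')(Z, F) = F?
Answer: -152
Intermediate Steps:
Function('w')(D) = D
Mul(Add(-76, 57), Function('w')(8)) = Mul(Add(-76, 57), 8) = Mul(-19, 8) = -152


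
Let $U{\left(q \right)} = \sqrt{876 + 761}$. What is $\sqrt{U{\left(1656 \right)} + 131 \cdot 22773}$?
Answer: $\sqrt{2983263 + \sqrt{1637}} \approx 1727.2$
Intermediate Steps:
$U{\left(q \right)} = \sqrt{1637}$
$\sqrt{U{\left(1656 \right)} + 131 \cdot 22773} = \sqrt{\sqrt{1637} + 131 \cdot 22773} = \sqrt{\sqrt{1637} + 2983263} = \sqrt{2983263 + \sqrt{1637}}$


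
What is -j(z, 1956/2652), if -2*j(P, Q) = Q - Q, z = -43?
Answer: 0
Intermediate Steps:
j(P, Q) = 0 (j(P, Q) = -(Q - Q)/2 = -½*0 = 0)
-j(z, 1956/2652) = -1*0 = 0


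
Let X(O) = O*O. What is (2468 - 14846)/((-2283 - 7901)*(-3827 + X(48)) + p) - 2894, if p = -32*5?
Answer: -7481026791/2585012 ≈ -2894.0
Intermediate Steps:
X(O) = O²
p = -160
(2468 - 14846)/((-2283 - 7901)*(-3827 + X(48)) + p) - 2894 = (2468 - 14846)/((-2283 - 7901)*(-3827 + 48²) - 160) - 2894 = -12378/(-10184*(-3827 + 2304) - 160) - 2894 = -12378/(-10184*(-1523) - 160) - 2894 = -12378/(15510232 - 160) - 2894 = -12378/15510072 - 2894 = -12378*1/15510072 - 2894 = -2063/2585012 - 2894 = -7481026791/2585012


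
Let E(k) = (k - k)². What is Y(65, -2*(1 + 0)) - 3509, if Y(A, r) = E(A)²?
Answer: -3509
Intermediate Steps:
E(k) = 0 (E(k) = 0² = 0)
Y(A, r) = 0 (Y(A, r) = 0² = 0)
Y(65, -2*(1 + 0)) - 3509 = 0 - 3509 = -3509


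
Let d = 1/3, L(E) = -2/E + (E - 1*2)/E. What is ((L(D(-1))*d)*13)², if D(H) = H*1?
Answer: 4225/9 ≈ 469.44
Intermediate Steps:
D(H) = H
L(E) = -2/E + (-2 + E)/E (L(E) = -2/E + (E - 2)/E = -2/E + (-2 + E)/E)
d = ⅓ ≈ 0.33333
((L(D(-1))*d)*13)² = ((((-4 - 1)/(-1))*(⅓))*13)² = ((-1*(-5)*(⅓))*13)² = ((5*(⅓))*13)² = ((5/3)*13)² = (65/3)² = 4225/9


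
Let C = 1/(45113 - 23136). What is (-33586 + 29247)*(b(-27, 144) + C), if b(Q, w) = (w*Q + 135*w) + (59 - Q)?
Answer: -1491211582853/21977 ≈ -6.7853e+7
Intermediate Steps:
b(Q, w) = 59 - Q + 135*w + Q*w (b(Q, w) = (Q*w + 135*w) + (59 - Q) = (135*w + Q*w) + (59 - Q) = 59 - Q + 135*w + Q*w)
C = 1/21977 ≈ 4.5502e-5
(-33586 + 29247)*(b(-27, 144) + C) = (-33586 + 29247)*((59 - 1*(-27) + 135*144 - 27*144) + 1/21977) = -4339*((59 + 27 + 19440 - 3888) + 1/21977) = -4339*(15638 + 1/21977) = -4339*343676327/21977 = -1491211582853/21977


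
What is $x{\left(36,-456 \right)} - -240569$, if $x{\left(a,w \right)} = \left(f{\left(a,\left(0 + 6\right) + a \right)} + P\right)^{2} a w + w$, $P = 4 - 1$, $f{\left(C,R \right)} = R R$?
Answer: $-51255256111$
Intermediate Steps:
$f{\left(C,R \right)} = R^{2}$
$P = 3$ ($P = 4 - 1 = 3$)
$x{\left(a,w \right)} = w + a w \left(3 + \left(6 + a\right)^{2}\right)^{2}$ ($x{\left(a,w \right)} = \left(\left(\left(0 + 6\right) + a\right)^{2} + 3\right)^{2} a w + w = \left(\left(6 + a\right)^{2} + 3\right)^{2} a w + w = \left(3 + \left(6 + a\right)^{2}\right)^{2} a w + w = a \left(3 + \left(6 + a\right)^{2}\right)^{2} w + w = a w \left(3 + \left(6 + a\right)^{2}\right)^{2} + w = w + a w \left(3 + \left(6 + a\right)^{2}\right)^{2}$)
$x{\left(36,-456 \right)} - -240569 = - 456 \left(1 + 36 \left(3 + \left(6 + 36\right)^{2}\right)^{2}\right) - -240569 = - 456 \left(1 + 36 \left(3 + 42^{2}\right)^{2}\right) + 240569 = - 456 \left(1 + 36 \left(3 + 1764\right)^{2}\right) + 240569 = - 456 \left(1 + 36 \cdot 1767^{2}\right) + 240569 = - 456 \left(1 + 36 \cdot 3122289\right) + 240569 = - 456 \left(1 + 112402404\right) + 240569 = \left(-456\right) 112402405 + 240569 = -51255496680 + 240569 = -51255256111$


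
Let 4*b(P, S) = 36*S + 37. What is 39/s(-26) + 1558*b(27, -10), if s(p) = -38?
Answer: -2390381/19 ≈ -1.2581e+5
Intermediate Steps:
b(P, S) = 37/4 + 9*S (b(P, S) = (36*S + 37)/4 = (37 + 36*S)/4 = 37/4 + 9*S)
39/s(-26) + 1558*b(27, -10) = 39/(-38) + 1558*(37/4 + 9*(-10)) = 39*(-1/38) + 1558*(37/4 - 90) = -39/38 + 1558*(-323/4) = -39/38 - 251617/2 = -2390381/19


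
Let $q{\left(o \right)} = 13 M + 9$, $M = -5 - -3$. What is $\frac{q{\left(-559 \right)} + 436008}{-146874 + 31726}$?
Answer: $- \frac{435991}{115148} \approx -3.7864$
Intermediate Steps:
$M = -2$ ($M = -5 + 3 = -2$)
$q{\left(o \right)} = -17$ ($q{\left(o \right)} = 13 \left(-2\right) + 9 = -26 + 9 = -17$)
$\frac{q{\left(-559 \right)} + 436008}{-146874 + 31726} = \frac{-17 + 436008}{-146874 + 31726} = \frac{435991}{-115148} = 435991 \left(- \frac{1}{115148}\right) = - \frac{435991}{115148}$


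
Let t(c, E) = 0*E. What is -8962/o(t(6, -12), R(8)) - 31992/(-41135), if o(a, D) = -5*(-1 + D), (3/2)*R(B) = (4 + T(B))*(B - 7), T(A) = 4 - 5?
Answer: 73762366/41135 ≈ 1793.2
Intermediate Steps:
T(A) = -1
t(c, E) = 0
R(B) = -14 + 2*B (R(B) = 2*((4 - 1)*(B - 7))/3 = 2*(3*(-7 + B))/3 = 2*(-21 + 3*B)/3 = -14 + 2*B)
o(a, D) = 5 - 5*D
-8962/o(t(6, -12), R(8)) - 31992/(-41135) = -8962/(5 - 5*(-14 + 2*8)) - 31992/(-41135) = -8962/(5 - 5*(-14 + 16)) - 31992*(-1/41135) = -8962/(5 - 5*2) + 31992/41135 = -8962/(5 - 10) + 31992/41135 = -8962/(-5) + 31992/41135 = -8962*(-⅕) + 31992/41135 = 8962/5 + 31992/41135 = 73762366/41135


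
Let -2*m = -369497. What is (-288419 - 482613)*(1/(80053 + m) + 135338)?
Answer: -55264035352282112/529603 ≈ -1.0435e+11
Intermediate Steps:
m = 369497/2 (m = -½*(-369497) = 369497/2 ≈ 1.8475e+5)
(-288419 - 482613)*(1/(80053 + m) + 135338) = (-288419 - 482613)*(1/(80053 + 369497/2) + 135338) = -771032*(1/(529603/2) + 135338) = -771032*(2/529603 + 135338) = -771032*71675410816/529603 = -55264035352282112/529603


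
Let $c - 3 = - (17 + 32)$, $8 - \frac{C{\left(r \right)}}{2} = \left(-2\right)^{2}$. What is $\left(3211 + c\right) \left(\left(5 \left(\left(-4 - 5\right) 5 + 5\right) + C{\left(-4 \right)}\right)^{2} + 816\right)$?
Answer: $119257200$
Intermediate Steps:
$C{\left(r \right)} = 8$ ($C{\left(r \right)} = 16 - 2 \left(-2\right)^{2} = 16 - 8 = 8$)
$c = -46$ ($c = 3 - \left(17 + 32\right) = 3 - 49 = -46$)
$\left(3211 + c\right) \left(\left(5 \left(\left(-4 - 5\right) 5 + 5\right) + C{\left(-4 \right)}\right)^{2} + 816\right) = \left(3211 - 46\right) \left(\left(5 \left(\left(-4 - 5\right) 5 + 5\right) + 8\right)^{2} + 816\right) = 3165 \left(\left(5 \left(\left(-9\right) 5 + 5\right) + 8\right)^{2} + 816\right) = 3165 \left(\left(5 \left(-45 + 5\right) + 8\right)^{2} + 816\right) = 3165 \left(\left(5 \left(-40\right) + 8\right)^{2} + 816\right) = 3165 \left(\left(-200 + 8\right)^{2} + 816\right) = 3165 \left(\left(-192\right)^{2} + 816\right) = 3165 \left(36864 + 816\right) = 3165 \cdot 37680 = 119257200$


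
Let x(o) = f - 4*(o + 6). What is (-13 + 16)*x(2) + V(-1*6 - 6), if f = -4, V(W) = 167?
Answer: 59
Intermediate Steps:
x(o) = -28 - 4*o (x(o) = -4 - 4*(o + 6) = -4 - 4*(6 + o) = -4 + (-24 - 4*o) = -28 - 4*o)
(-13 + 16)*x(2) + V(-1*6 - 6) = (-13 + 16)*(-28 - 4*2) + 167 = 3*(-28 - 8) + 167 = 3*(-36) + 167 = -108 + 167 = 59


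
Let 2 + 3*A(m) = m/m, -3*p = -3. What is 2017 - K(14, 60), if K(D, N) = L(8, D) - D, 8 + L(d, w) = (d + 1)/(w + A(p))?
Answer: 83572/41 ≈ 2038.3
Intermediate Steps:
p = 1 (p = -⅓*(-3) = 1)
A(m) = -⅓ (A(m) = -⅔ + (m/m)/3 = -⅔ + (⅓)*1 = -⅔ + ⅓ = -⅓)
L(d, w) = -8 + (1 + d)/(-⅓ + w) (L(d, w) = -8 + (d + 1)/(w - ⅓) = -8 + (1 + d)/(-⅓ + w))
K(D, N) = -D + (35 - 24*D)/(-1 + 3*D) (K(D, N) = (11 - 24*D + 3*8)/(-1 + 3*D) - D = (11 - 24*D + 24)/(-1 + 3*D) - D = (35 - 24*D)/(-1 + 3*D) - D = -D + (35 - 24*D)/(-1 + 3*D))
2017 - K(14, 60) = 2017 - (35 - 23*14 - 3*14²)/(-1 + 3*14) = 2017 - (35 - 322 - 3*196)/(-1 + 42) = 2017 - (35 - 322 - 588)/41 = 2017 - (-875)/41 = 2017 - 1*(-875/41) = 2017 + 875/41 = 83572/41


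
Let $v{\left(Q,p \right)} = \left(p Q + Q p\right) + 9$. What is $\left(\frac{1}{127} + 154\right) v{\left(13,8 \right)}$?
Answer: $\frac{4244303}{127} \approx 33420.0$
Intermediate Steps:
$v{\left(Q,p \right)} = 9 + 2 Q p$ ($v{\left(Q,p \right)} = \left(Q p + Q p\right) + 9 = 2 Q p + 9 = 9 + 2 Q p$)
$\left(\frac{1}{127} + 154\right) v{\left(13,8 \right)} = \left(\frac{1}{127} + 154\right) \left(9 + 2 \cdot 13 \cdot 8\right) = \left(\frac{1}{127} + 154\right) \left(9 + 208\right) = \frac{19559}{127} \cdot 217 = \frac{4244303}{127}$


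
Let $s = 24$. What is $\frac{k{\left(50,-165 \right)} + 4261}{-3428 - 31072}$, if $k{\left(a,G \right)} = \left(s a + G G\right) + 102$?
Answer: $- \frac{8197}{8625} \approx -0.95038$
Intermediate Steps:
$k{\left(a,G \right)} = 102 + G^{2} + 24 a$ ($k{\left(a,G \right)} = \left(24 a + G G\right) + 102 = \left(24 a + G^{2}\right) + 102 = \left(G^{2} + 24 a\right) + 102 = 102 + G^{2} + 24 a$)
$\frac{k{\left(50,-165 \right)} + 4261}{-3428 - 31072} = \frac{\left(102 + \left(-165\right)^{2} + 24 \cdot 50\right) + 4261}{-3428 - 31072} = \frac{\left(102 + 27225 + 1200\right) + 4261}{-34500} = \left(28527 + 4261\right) \left(- \frac{1}{34500}\right) = 32788 \left(- \frac{1}{34500}\right) = - \frac{8197}{8625}$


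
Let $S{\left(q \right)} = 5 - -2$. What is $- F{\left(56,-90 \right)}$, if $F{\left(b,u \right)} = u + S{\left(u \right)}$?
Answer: $83$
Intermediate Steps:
$S{\left(q \right)} = 7$ ($S{\left(q \right)} = 5 + 2 = 7$)
$F{\left(b,u \right)} = 7 + u$ ($F{\left(b,u \right)} = u + 7 = 7 + u$)
$- F{\left(56,-90 \right)} = - (7 - 90) = \left(-1\right) \left(-83\right) = 83$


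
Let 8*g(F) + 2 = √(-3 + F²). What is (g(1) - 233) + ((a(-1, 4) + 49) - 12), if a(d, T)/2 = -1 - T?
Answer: -825/4 + I*√2/8 ≈ -206.25 + 0.17678*I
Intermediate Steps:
a(d, T) = -2 - 2*T (a(d, T) = 2*(-1 - T) = -2 - 2*T)
g(F) = -¼ + √(-3 + F²)/8
(g(1) - 233) + ((a(-1, 4) + 49) - 12) = ((-¼ + √(-3 + 1²)/8) - 233) + (((-2 - 2*4) + 49) - 12) = ((-¼ + √(-3 + 1)/8) - 233) + (((-2 - 8) + 49) - 12) = ((-¼ + √(-2)/8) - 233) + ((-10 + 49) - 12) = ((-¼ + (I*√2)/8) - 233) + (39 - 12) = ((-¼ + I*√2/8) - 233) + 27 = (-933/4 + I*√2/8) + 27 = -825/4 + I*√2/8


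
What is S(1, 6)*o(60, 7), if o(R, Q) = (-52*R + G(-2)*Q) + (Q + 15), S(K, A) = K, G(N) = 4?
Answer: -3070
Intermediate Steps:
o(R, Q) = 15 - 52*R + 5*Q (o(R, Q) = (-52*R + 4*Q) + (Q + 15) = (-52*R + 4*Q) + (15 + Q) = 15 - 52*R + 5*Q)
S(1, 6)*o(60, 7) = 1*(15 - 52*60 + 5*7) = 1*(15 - 3120 + 35) = 1*(-3070) = -3070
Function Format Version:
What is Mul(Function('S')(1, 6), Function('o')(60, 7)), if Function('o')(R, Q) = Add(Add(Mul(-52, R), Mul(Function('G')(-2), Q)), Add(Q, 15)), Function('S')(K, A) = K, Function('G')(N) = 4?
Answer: -3070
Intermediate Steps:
Function('o')(R, Q) = Add(15, Mul(-52, R), Mul(5, Q)) (Function('o')(R, Q) = Add(Add(Mul(-52, R), Mul(4, Q)), Add(Q, 15)) = Add(Add(Mul(-52, R), Mul(4, Q)), Add(15, Q)) = Add(15, Mul(-52, R), Mul(5, Q)))
Mul(Function('S')(1, 6), Function('o')(60, 7)) = Mul(1, Add(15, Mul(-52, 60), Mul(5, 7))) = Mul(1, Add(15, -3120, 35)) = Mul(1, -3070) = -3070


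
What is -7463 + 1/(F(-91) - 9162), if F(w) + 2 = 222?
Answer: -66734147/8942 ≈ -7463.0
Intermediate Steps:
F(w) = 220 (F(w) = -2 + 222 = 220)
-7463 + 1/(F(-91) - 9162) = -7463 + 1/(220 - 9162) = -7463 + 1/(-8942) = -7463 - 1/8942 = -66734147/8942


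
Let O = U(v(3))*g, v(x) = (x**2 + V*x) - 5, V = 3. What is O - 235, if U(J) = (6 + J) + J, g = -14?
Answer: -683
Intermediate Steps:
v(x) = -5 + x**2 + 3*x (v(x) = (x**2 + 3*x) - 5 = -5 + x**2 + 3*x)
U(J) = 6 + 2*J
O = -448 (O = (6 + 2*(-5 + 3**2 + 3*3))*(-14) = (6 + 2*(-5 + 9 + 9))*(-14) = (6 + 2*13)*(-14) = (6 + 26)*(-14) = 32*(-14) = -448)
O - 235 = -448 - 235 = -683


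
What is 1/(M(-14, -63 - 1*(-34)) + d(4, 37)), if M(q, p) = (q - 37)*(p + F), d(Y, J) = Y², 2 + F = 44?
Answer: -1/647 ≈ -0.0015456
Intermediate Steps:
F = 42 (F = -2 + 44 = 42)
M(q, p) = (-37 + q)*(42 + p) (M(q, p) = (q - 37)*(p + 42) = (-37 + q)*(42 + p))
1/(M(-14, -63 - 1*(-34)) + d(4, 37)) = 1/((-1554 - 37*(-63 - 1*(-34)) + 42*(-14) + (-63 - 1*(-34))*(-14)) + 4²) = 1/((-1554 - 37*(-63 + 34) - 588 + (-63 + 34)*(-14)) + 16) = 1/((-1554 - 37*(-29) - 588 - 29*(-14)) + 16) = 1/((-1554 + 1073 - 588 + 406) + 16) = 1/(-663 + 16) = 1/(-647) = -1/647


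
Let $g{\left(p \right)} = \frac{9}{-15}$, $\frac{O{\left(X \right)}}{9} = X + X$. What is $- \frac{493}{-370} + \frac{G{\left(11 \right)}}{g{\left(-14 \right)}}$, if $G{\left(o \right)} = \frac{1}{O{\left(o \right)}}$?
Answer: $\frac{72748}{54945} \approx 1.324$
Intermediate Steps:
$O{\left(X \right)} = 18 X$ ($O{\left(X \right)} = 9 \left(X + X\right) = 9 \cdot 2 X = 18 X$)
$G{\left(o \right)} = \frac{1}{18 o}$
$g{\left(p \right)} = - \frac{3}{5}$ ($g{\left(p \right)} = 9 \left(- \frac{1}{15}\right) = - \frac{3}{5}$)
$- \frac{493}{-370} + \frac{G{\left(11 \right)}}{g{\left(-14 \right)}} = - \frac{493}{-370} + \frac{\frac{1}{18} \cdot \frac{1}{11}}{- \frac{3}{5}} = \left(-493\right) \left(- \frac{1}{370}\right) + \frac{1}{18} \cdot \frac{1}{11} \left(- \frac{5}{3}\right) = \frac{493}{370} + \frac{1}{198} \left(- \frac{5}{3}\right) = \frac{493}{370} - \frac{5}{594} = \frac{72748}{54945}$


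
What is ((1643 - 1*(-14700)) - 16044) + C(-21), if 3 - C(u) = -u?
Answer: 281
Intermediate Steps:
C(u) = 3 + u (C(u) = 3 - (-1)*u = 3 + u)
((1643 - 1*(-14700)) - 16044) + C(-21) = ((1643 - 1*(-14700)) - 16044) + (3 - 21) = ((1643 + 14700) - 16044) - 18 = (16343 - 16044) - 18 = 299 - 18 = 281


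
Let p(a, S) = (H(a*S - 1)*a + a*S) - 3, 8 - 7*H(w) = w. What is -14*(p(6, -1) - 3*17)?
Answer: 660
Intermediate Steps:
H(w) = 8/7 - w/7
p(a, S) = -3 + S*a + a*(9/7 - S*a/7) (p(a, S) = ((8/7 - (a*S - 1)/7)*a + a*S) - 3 = ((8/7 - (S*a - 1)/7)*a + S*a) - 3 = ((8/7 - (-1 + S*a)/7)*a + S*a) - 3 = ((8/7 + (1/7 - S*a/7))*a + S*a) - 3 = ((9/7 - S*a/7)*a + S*a) - 3 = (a*(9/7 - S*a/7) + S*a) - 3 = (S*a + a*(9/7 - S*a/7)) - 3 = -3 + S*a + a*(9/7 - S*a/7))
-14*(p(6, -1) - 3*17) = -14*((-3 - 1*6 - 1/7*6*(-9 - 1*6)) - 3*17) = -14*((-3 - 6 - 1/7*6*(-9 - 6)) - 51) = -14*((-3 - 6 - 1/7*6*(-15)) - 51) = -14*((-3 - 6 + 90/7) - 51) = -14*(27/7 - 51) = -14*(-330/7) = 660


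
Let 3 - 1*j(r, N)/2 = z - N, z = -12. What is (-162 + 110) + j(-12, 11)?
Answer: 0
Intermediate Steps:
j(r, N) = 30 + 2*N (j(r, N) = 6 - 2*(-12 - N) = 6 + (24 + 2*N) = 30 + 2*N)
(-162 + 110) + j(-12, 11) = (-162 + 110) + (30 + 2*11) = -52 + (30 + 22) = -52 + 52 = 0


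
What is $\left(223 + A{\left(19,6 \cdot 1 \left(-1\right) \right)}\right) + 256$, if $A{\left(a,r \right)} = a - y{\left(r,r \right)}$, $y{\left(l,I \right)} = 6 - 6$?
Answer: $498$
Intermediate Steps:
$y{\left(l,I \right)} = 0$ ($y{\left(l,I \right)} = 6 - 6 = 0$)
$A{\left(a,r \right)} = a$ ($A{\left(a,r \right)} = a - 0 = a + 0 = a$)
$\left(223 + A{\left(19,6 \cdot 1 \left(-1\right) \right)}\right) + 256 = \left(223 + 19\right) + 256 = 242 + 256 = 498$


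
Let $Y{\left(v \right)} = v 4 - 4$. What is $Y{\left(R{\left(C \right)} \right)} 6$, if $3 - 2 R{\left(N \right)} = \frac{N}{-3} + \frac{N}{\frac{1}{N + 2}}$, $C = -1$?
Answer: $20$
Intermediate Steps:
$R{\left(N \right)} = \frac{3}{2} + \frac{N}{6} - \frac{N \left(2 + N\right)}{2}$ ($R{\left(N \right)} = \frac{3}{2} - \frac{\frac{N}{-3} + \frac{N}{\frac{1}{N + 2}}}{2} = \frac{3}{2} - \frac{N \left(- \frac{1}{3}\right) + \frac{N}{\frac{1}{2 + N}}}{2} = \frac{3}{2} - \frac{- \frac{N}{3} + N \left(2 + N\right)}{2} = \frac{3}{2} - \left(- \frac{N}{6} + \frac{N \left(2 + N\right)}{2}\right) = \frac{3}{2} + \frac{N}{6} - \frac{N \left(2 + N\right)}{2}$)
$Y{\left(v \right)} = -4 + 4 v$ ($Y{\left(v \right)} = 4 v - 4 = -4 + 4 v$)
$Y{\left(R{\left(C \right)} \right)} 6 = \left(-4 + 4 \left(\frac{3}{2} - - \frac{5}{6} - \frac{\left(-1\right)^{2}}{2}\right)\right) 6 = \left(-4 + 4 \left(\frac{3}{2} + \frac{5}{6} - \frac{1}{2}\right)\right) 6 = \left(-4 + 4 \cdot \frac{11}{6}\right) 6 = \left(-4 + \frac{22}{3}\right) 6 = \frac{10}{3} \cdot 6 = 20$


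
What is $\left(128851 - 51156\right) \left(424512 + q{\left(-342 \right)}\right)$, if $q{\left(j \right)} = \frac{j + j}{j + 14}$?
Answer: $\frac{65965243725}{2} \approx 3.2983 \cdot 10^{10}$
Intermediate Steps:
$q{\left(j \right)} = \frac{2 j}{14 + j}$
$\left(128851 - 51156\right) \left(424512 + q{\left(-342 \right)}\right) = \left(128851 - 51156\right) \left(424512 + 2 \left(-342\right) \frac{1}{14 - 342}\right) = 77695 \left(424512 + 2 \left(-342\right) \frac{1}{-328}\right) = 77695 \left(424512 + 2 \left(-342\right) \left(- \frac{1}{328}\right)\right) = 77695 \left(424512 + \frac{171}{82}\right) = 77695 \cdot \frac{34810155}{82} = \frac{65965243725}{2}$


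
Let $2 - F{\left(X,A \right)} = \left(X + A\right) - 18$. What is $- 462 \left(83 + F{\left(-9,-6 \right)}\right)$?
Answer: $-54516$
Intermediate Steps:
$F{\left(X,A \right)} = 20 - A - X$ ($F{\left(X,A \right)} = 2 - \left(\left(X + A\right) - 18\right) = 2 - \left(\left(A + X\right) - 18\right) = 2 - \left(-18 + A + X\right) = 20 - A - X$)
$- 462 \left(83 + F{\left(-9,-6 \right)}\right) = - 462 \left(83 - -35\right) = - 462 \left(83 + \left(20 + 6 + 9\right)\right) = - 462 \left(83 + 35\right) = \left(-462\right) 118 = -54516$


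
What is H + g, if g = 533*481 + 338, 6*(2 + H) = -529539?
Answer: 336905/2 ≈ 1.6845e+5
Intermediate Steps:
H = -176517/2 (H = -2 + (⅙)*(-529539) = -2 - 176513/2 = -176517/2 ≈ -88259.)
g = 256711 (g = 256373 + 338 = 256711)
H + g = -176517/2 + 256711 = 336905/2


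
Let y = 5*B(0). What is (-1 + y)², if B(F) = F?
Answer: 1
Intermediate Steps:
y = 0 (y = 5*0 = 0)
(-1 + y)² = (-1 + 0)² = (-1)² = 1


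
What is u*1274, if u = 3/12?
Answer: 637/2 ≈ 318.50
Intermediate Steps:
u = ¼ (u = 3*(1/12) = ¼ ≈ 0.25000)
u*1274 = (¼)*1274 = 637/2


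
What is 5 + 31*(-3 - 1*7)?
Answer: -305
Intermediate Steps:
5 + 31*(-3 - 1*7) = 5 + 31*(-3 - 7) = 5 + 31*(-10) = 5 - 310 = -305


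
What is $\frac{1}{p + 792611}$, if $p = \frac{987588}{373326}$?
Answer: $\frac{62221}{49317213629} \approx 1.2616 \cdot 10^{-6}$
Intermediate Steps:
$p = \frac{164598}{62221}$ ($p = 987588 \cdot \frac{1}{373326} = \frac{164598}{62221} \approx 2.6454$)
$\frac{1}{p + 792611} = \frac{1}{\frac{164598}{62221} + 792611} = \frac{1}{\frac{49317213629}{62221}} = \frac{62221}{49317213629}$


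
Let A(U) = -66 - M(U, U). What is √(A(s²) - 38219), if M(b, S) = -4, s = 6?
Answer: I*√38281 ≈ 195.66*I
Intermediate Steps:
A(U) = -62 (A(U) = -66 - 1*(-4) = -66 + 4 = -62)
√(A(s²) - 38219) = √(-62 - 38219) = √(-38281) = I*√38281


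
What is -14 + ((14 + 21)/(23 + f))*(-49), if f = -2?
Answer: -287/3 ≈ -95.667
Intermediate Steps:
-14 + ((14 + 21)/(23 + f))*(-49) = -14 + ((14 + 21)/(23 - 2))*(-49) = -14 + (35/21)*(-49) = -14 + (35*(1/21))*(-49) = -14 + (5/3)*(-49) = -14 - 245/3 = -287/3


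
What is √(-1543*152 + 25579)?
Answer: I*√208957 ≈ 457.12*I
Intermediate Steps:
√(-1543*152 + 25579) = √(-234536 + 25579) = √(-208957) = I*√208957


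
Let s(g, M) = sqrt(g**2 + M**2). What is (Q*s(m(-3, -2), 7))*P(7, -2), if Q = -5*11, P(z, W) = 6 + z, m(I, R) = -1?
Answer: -3575*sqrt(2) ≈ -5055.8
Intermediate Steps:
s(g, M) = sqrt(M**2 + g**2)
Q = -55
(Q*s(m(-3, -2), 7))*P(7, -2) = (-55*sqrt(7**2 + (-1)**2))*(6 + 7) = -55*sqrt(49 + 1)*13 = -275*sqrt(2)*13 = -3575*sqrt(2)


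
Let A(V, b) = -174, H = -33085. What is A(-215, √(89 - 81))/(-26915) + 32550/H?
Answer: -174065292/178096555 ≈ -0.97736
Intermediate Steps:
A(-215, √(89 - 81))/(-26915) + 32550/H = -174/(-26915) + 32550/(-33085) = -174*(-1/26915) + 32550*(-1/33085) = 174/26915 - 6510/6617 = -174065292/178096555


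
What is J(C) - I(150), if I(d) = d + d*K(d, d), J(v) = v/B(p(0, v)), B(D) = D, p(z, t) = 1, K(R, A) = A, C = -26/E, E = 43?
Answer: -973976/43 ≈ -22651.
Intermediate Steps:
C = -26/43 ≈ -0.60465
J(v) = v (J(v) = v/1 = v*1 = v)
I(d) = d + d² (I(d) = d + d*d = d + d²)
J(C) - I(150) = -26/43 - 150*(1 + 150) = -26/43 - 150*151 = -26/43 - 1*22650 = -26/43 - 22650 = -973976/43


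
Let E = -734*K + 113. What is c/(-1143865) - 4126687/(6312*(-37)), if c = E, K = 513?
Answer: 4808285559631/267142807560 ≈ 17.999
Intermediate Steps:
E = -376429 (E = -734*513 + 113 = -376542 + 113 = -376429)
c = -376429
c/(-1143865) - 4126687/(6312*(-37)) = -376429/(-1143865) - 4126687/(6312*(-37)) = -376429*(-1/1143865) - 4126687/(-233544) = 376429/1143865 - 4126687*(-1/233544) = 376429/1143865 + 4126687/233544 = 4808285559631/267142807560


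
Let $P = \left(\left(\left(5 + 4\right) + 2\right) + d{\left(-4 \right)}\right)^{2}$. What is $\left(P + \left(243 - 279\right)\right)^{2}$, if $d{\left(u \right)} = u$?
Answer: $169$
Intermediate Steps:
$P = 49$ ($P = \left(\left(\left(5 + 4\right) + 2\right) - 4\right)^{2} = \left(\left(9 + 2\right) - 4\right)^{2} = \left(11 - 4\right)^{2} = 7^{2} = 49$)
$\left(P + \left(243 - 279\right)\right)^{2} = \left(49 + \left(243 - 279\right)\right)^{2} = \left(49 - 36\right)^{2} = 13^{2} = 169$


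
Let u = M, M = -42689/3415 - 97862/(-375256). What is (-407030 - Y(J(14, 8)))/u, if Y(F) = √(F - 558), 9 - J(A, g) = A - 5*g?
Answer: 260804317828600/7842552327 + 640749620*I*√523/7842552327 ≈ 33255.0 + 1.8685*I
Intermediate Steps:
J(A, g) = 9 - A + 5*g (J(A, g) = 9 - (A - 5*g) = 9 + (-A + 5*g) = 9 - A + 5*g)
Y(F) = √(-558 + F)
M = -7842552327/640749620 (M = -42689*1/3415 - 97862*(-1/375256) = -42689/3415 + 48931/187628 = -7842552327/640749620 ≈ -12.240)
u = -7842552327/640749620 ≈ -12.240
(-407030 - Y(J(14, 8)))/u = (-407030 - √(-558 + (9 - 1*14 + 5*8)))/(-7842552327/640749620) = (-407030 - √(-558 + (9 - 14 + 40)))*(-640749620/7842552327) = (-407030 - √(-558 + 35))*(-640749620/7842552327) = (-407030 - √(-523))*(-640749620/7842552327) = (-407030 - I*√523)*(-640749620/7842552327) = 260804317828600/7842552327 + 640749620*I*√523/7842552327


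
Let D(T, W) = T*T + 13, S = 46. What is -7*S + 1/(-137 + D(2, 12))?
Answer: -38641/120 ≈ -322.01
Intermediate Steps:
D(T, W) = 13 + T² (D(T, W) = T² + 13 = 13 + T²)
-7*S + 1/(-137 + D(2, 12)) = -7*46 + 1/(-137 + (13 + 2²)) = -322 + 1/(-137 + (13 + 4)) = -322 + 1/(-137 + 17) = -322 + 1/(-120) = -322 - 1/120 = -38641/120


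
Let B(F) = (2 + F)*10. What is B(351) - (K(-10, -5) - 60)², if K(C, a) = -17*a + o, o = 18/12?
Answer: 11311/4 ≈ 2827.8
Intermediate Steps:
o = 3/2 (o = 18*(1/12) = 3/2 ≈ 1.5000)
K(C, a) = 3/2 - 17*a (K(C, a) = -17*a + 3/2 = 3/2 - 17*a)
B(F) = 20 + 10*F
B(351) - (K(-10, -5) - 60)² = (20 + 10*351) - ((3/2 - 17*(-5)) - 60)² = (20 + 3510) - ((3/2 + 85) - 60)² = 3530 - (173/2 - 60)² = 3530 - (53/2)² = 3530 - 1*2809/4 = 3530 - 2809/4 = 11311/4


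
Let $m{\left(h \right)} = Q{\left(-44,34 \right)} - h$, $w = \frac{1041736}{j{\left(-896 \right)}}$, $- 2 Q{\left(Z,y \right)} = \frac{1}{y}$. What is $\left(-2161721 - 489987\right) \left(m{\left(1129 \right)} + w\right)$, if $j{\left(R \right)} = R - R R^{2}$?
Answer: $\frac{1144055706466278517}{382139940} \approx 2.9938 \cdot 10^{9}$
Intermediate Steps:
$j{\left(R \right)} = R - R^{3}$
$Q{\left(Z,y \right)} = - \frac{1}{2 y}$
$w = \frac{130217}{89915280}$ ($w = \frac{1041736}{-896 - \left(-896\right)^{3}} = \frac{1041736}{-896 - -719323136} = \frac{1041736}{-896 + 719323136} = \frac{1041736}{719322240} = 1041736 \cdot \frac{1}{719322240} = \frac{130217}{89915280} \approx 0.0014482$)
$m{\left(h \right)} = - \frac{1}{68} - h$ ($m{\left(h \right)} = - \frac{1}{2 \cdot 34} - h = \left(- \frac{1}{2}\right) \frac{1}{34} - h = - \frac{1}{68} - h$)
$\left(-2161721 - 489987\right) \left(m{\left(1129 \right)} + w\right) = \left(-2161721 - 489987\right) \left(\left(- \frac{1}{68} - 1129\right) + \frac{130217}{89915280}\right) = - 2651708 \left(\left(- \frac{1}{68} - 1129\right) + \frac{130217}{89915280}\right) = - 2651708 \left(- \frac{76773}{68} + \frac{130217}{89915280}\right) = \left(-2651708\right) \left(- \frac{1725764234171}{1528559760}\right) = \frac{1144055706466278517}{382139940}$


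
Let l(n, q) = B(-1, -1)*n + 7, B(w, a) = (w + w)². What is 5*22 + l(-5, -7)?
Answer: 97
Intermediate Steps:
B(w, a) = 4*w² (B(w, a) = (2*w)² = 4*w²)
l(n, q) = 7 + 4*n (l(n, q) = (4*(-1)²)*n + 7 = (4*1)*n + 7 = 4*n + 7 = 7 + 4*n)
5*22 + l(-5, -7) = 5*22 + (7 + 4*(-5)) = 110 + (7 - 20) = 110 - 13 = 97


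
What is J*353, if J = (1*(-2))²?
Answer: 1412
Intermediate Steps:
J = 4 (J = (-2)² = 4)
J*353 = 4*353 = 1412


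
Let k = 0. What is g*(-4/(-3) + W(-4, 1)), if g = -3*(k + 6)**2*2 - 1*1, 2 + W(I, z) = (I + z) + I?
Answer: 4991/3 ≈ 1663.7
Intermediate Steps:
W(I, z) = -2 + z + 2*I (W(I, z) = -2 + ((I + z) + I) = -2 + (z + 2*I) = -2 + z + 2*I)
g = -217 (g = -3*(0 + 6)**2*2 - 1*1 = -3*6**2*2 - 1 = -3*36*2 - 1 = -108*2 - 1 = -216 - 1 = -217)
g*(-4/(-3) + W(-4, 1)) = -217*(-4/(-3) + (-2 + 1 + 2*(-4))) = -217*(-4*(-1/3) + (-2 + 1 - 8)) = -217*(4/3 - 9) = -217*(-23/3) = 4991/3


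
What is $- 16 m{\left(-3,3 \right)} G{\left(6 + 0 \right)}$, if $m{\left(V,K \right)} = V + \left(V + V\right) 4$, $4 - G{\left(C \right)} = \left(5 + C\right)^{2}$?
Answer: $-50544$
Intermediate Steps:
$G{\left(C \right)} = 4 - \left(5 + C\right)^{2}$
$m{\left(V,K \right)} = 9 V$ ($m{\left(V,K \right)} = V + 2 V 4 = V + 8 V = 9 V$)
$- 16 m{\left(-3,3 \right)} G{\left(6 + 0 \right)} = - 16 \cdot 9 \left(-3\right) \left(4 - \left(5 + \left(6 + 0\right)\right)^{2}\right) = \left(-16\right) \left(-27\right) \left(4 - \left(5 + 6\right)^{2}\right) = 432 \left(4 - 11^{2}\right) = 432 \left(4 - 121\right) = 432 \left(-117\right) = -50544$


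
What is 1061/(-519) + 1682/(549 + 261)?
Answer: 2258/70065 ≈ 0.032227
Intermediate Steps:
1061/(-519) + 1682/(549 + 261) = 1061*(-1/519) + 1682/810 = -1061/519 + 1682*(1/810) = -1061/519 + 841/405 = 2258/70065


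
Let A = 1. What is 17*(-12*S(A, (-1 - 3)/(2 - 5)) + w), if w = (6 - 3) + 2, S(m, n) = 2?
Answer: -323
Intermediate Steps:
w = 5 (w = 3 + 2 = 5)
17*(-12*S(A, (-1 - 3)/(2 - 5)) + w) = 17*(-12*2 + 5) = 17*(-24 + 5) = 17*(-19) = -323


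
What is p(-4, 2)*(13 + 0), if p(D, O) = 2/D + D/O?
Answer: -65/2 ≈ -32.500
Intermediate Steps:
p(-4, 2)*(13 + 0) = (2/(-4) - 4/2)*(13 + 0) = (2*(-1/4) - 4*1/2)*13 = (-1/2 - 2)*13 = -5/2*13 = -65/2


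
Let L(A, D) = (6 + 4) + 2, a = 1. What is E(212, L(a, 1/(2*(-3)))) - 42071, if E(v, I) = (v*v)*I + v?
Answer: 497469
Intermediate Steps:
L(A, D) = 12 (L(A, D) = 10 + 2 = 12)
E(v, I) = v + I*v² (E(v, I) = v²*I + v = I*v² + v = v + I*v²)
E(212, L(a, 1/(2*(-3)))) - 42071 = 212*(1 + 12*212) - 42071 = 212*(1 + 2544) - 42071 = 212*2545 - 42071 = 539540 - 42071 = 497469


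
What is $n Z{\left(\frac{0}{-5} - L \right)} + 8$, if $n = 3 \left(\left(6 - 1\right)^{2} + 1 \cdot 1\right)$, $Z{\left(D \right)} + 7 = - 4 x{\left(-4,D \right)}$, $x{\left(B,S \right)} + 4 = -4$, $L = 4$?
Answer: $1958$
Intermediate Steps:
$x{\left(B,S \right)} = -8$ ($x{\left(B,S \right)} = -4 - 4 = -8$)
$Z{\left(D \right)} = 25$ ($Z{\left(D \right)} = -7 - -32 = -7 + 32 = 25$)
$n = 78$ ($n = 3 \left(5^{2} + 1\right) = 3 \left(25 + 1\right) = 3 \cdot 26 = 78$)
$n Z{\left(\frac{0}{-5} - L \right)} + 8 = 78 \cdot 25 + 8 = 1950 + 8 = 1958$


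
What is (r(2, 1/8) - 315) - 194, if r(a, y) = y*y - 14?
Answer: -33471/64 ≈ -522.98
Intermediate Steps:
r(a, y) = -14 + y**2 (r(a, y) = y**2 - 14 = -14 + y**2)
(r(2, 1/8) - 315) - 194 = ((-14 + (1/8)**2) - 315) - 194 = ((-14 + 1/64) - 315) - 194 = (-895/64 - 315) - 194 = -21055/64 - 194 = -33471/64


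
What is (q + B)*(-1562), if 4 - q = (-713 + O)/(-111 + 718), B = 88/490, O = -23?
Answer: -1252549056/148715 ≈ -8422.5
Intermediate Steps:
B = 44/245 (B = 88*(1/490) = 44/245 ≈ 0.17959)
q = 3164/607 (q = 4 - (-713 - 23)/(-111 + 718) = 4 - (-736)/607 = 4 - 1*(-736/607) = 4 + 736/607 = 3164/607 ≈ 5.2125)
(q + B)*(-1562) = (3164/607 + 44/245)*(-1562) = (801888/148715)*(-1562) = -1252549056/148715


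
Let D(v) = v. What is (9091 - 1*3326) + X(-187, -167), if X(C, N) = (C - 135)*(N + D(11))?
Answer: 55997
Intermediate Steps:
X(C, N) = (-135 + C)*(11 + N) (X(C, N) = (C - 135)*(N + 11) = (-135 + C)*(11 + N))
(9091 - 1*3326) + X(-187, -167) = (9091 - 1*3326) + (-1485 - 135*(-167) + 11*(-187) - 187*(-167)) = (9091 - 3326) + (-1485 + 22545 - 2057 + 31229) = 5765 + 50232 = 55997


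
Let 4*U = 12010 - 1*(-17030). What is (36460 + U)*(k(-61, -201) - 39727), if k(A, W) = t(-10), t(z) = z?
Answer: -1737301640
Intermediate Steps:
k(A, W) = -10
U = 7260 (U = (12010 - 1*(-17030))/4 = (12010 + 17030)/4 = (1/4)*29040 = 7260)
(36460 + U)*(k(-61, -201) - 39727) = (36460 + 7260)*(-10 - 39727) = 43720*(-39737) = -1737301640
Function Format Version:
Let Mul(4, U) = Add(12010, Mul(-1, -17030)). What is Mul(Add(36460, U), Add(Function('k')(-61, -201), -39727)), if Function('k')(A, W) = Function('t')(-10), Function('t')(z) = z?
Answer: -1737301640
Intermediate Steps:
Function('k')(A, W) = -10
U = 7260 (U = Mul(Rational(1, 4), Add(12010, Mul(-1, -17030))) = Mul(Rational(1, 4), Add(12010, 17030)) = Mul(Rational(1, 4), 29040) = 7260)
Mul(Add(36460, U), Add(Function('k')(-61, -201), -39727)) = Mul(Add(36460, 7260), Add(-10, -39727)) = Mul(43720, -39737) = -1737301640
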